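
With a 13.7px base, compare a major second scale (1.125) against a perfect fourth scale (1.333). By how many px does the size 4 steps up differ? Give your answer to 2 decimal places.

Major second: 13.7 × 1.125⁴ = 21.9448px
Perfect fourth: 13.7 × 1.333⁴ = 43.2555px
Difference: 43.2555 − 21.9448 = 21.3107px

21.31px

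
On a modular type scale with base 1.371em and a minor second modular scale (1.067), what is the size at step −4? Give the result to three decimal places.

1.058em

Every step multiplies by the scale ratio.
1.371 ÷ 1.067⁴ = 1.371 ÷ 1.29616 ≈ 1.058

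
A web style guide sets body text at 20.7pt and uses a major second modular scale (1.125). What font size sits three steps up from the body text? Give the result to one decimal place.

29.5pt

A modular type scale is a geometric sequence: sizeₙ = base × rⁿ.
20.7 × 1.125³ = 20.7 × 1.42383 ≈ 29.47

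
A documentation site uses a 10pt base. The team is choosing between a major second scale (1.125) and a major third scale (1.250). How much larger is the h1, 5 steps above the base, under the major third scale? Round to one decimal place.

12.5pt

Major second: 10.0 × 1.125⁵ = 18.020pt
Major third: 10.0 × 1.250⁵ = 30.518pt
Difference: 30.518 − 18.020 = 12.498pt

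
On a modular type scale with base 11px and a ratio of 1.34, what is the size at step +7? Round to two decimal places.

85.33px

11.0 × 1.34⁷ = 11.0 × 7.75771 ≈ 85.33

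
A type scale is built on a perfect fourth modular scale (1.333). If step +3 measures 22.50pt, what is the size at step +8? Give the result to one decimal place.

94.7pt

22.50 × 1.333⁵ = 22.50 × 4.20873 ≈ 94.696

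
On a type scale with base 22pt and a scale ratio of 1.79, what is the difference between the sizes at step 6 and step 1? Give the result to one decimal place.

Step 1: 22.0 × 1.79 = 39.380pt
Step 6: 22.0 × 1.79⁶ = 723.670pt
Difference: 723.670 − 39.380 = 684.290pt

684.3pt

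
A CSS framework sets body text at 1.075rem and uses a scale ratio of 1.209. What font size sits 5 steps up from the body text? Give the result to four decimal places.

2.7768rem

1.075 × 1.209⁵ = 1.075 × 2.58304 ≈ 2.7768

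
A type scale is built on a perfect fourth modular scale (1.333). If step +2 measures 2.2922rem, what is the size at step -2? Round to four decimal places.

0.7260rem

Moving from step +2 to step -2 is 4 steps down, so divide by r⁴.
2.2922 ÷ 1.333⁴ = 2.2922 ÷ 3.15733 ≈ 0.7260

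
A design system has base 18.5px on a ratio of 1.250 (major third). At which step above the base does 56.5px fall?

1.250ⁿ = 56.5 / 18.5 = 3.0541
n = ln(3.0541) / ln(1.250) = 1.1165 / 0.2231 ≈ 5.00

5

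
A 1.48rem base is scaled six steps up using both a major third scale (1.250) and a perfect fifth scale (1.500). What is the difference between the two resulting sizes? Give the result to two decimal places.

Major third: 1.48 × 1.250⁶ = 5.6458rem
Perfect fifth: 1.48 × 1.500⁶ = 16.8581rem
Difference: 16.8581 − 5.6458 = 11.2123rem

11.21rem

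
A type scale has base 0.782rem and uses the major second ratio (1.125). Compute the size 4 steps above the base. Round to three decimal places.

Every step multiplies by the scale ratio.
0.782 × 1.125⁴ = 0.782 × 1.60181 ≈ 1.253

1.253rem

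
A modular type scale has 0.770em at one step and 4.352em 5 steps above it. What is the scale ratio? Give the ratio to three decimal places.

r⁵ = 4.352 / 0.770, so r = (4.352/0.770)^(1/5).
r = 5.6519^(1/5) ≈ 1.4140

1.414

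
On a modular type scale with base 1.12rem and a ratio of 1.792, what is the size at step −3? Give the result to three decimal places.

1.12 ÷ 1.792³ = 1.12 ÷ 5.75459 ≈ 0.195

0.195rem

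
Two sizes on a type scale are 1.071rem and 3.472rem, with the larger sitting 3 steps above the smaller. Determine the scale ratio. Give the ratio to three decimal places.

1.480

The ratio satisfies 1.071 × r³ = 3.472, so r = (3.472 / 1.071)^(1/3).
r = 3.2418^(1/3) ≈ 1.4800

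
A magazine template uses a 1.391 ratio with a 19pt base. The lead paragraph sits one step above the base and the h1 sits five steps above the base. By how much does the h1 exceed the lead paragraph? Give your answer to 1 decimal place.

Step 1: 19.0 × 1.391 = 26.429pt
Step 5: 19.0 × 1.391⁵ = 98.944pt
Difference: 98.944 − 26.429 = 72.515pt

72.5pt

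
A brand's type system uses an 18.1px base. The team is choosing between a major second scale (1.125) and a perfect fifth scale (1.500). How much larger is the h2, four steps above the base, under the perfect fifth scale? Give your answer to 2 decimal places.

Major second: 18.1 × 1.125⁴ = 28.9927px
Perfect fifth: 18.1 × 1.500⁴ = 91.6313px
Difference: 91.6313 − 28.9927 = 62.6386px

62.64px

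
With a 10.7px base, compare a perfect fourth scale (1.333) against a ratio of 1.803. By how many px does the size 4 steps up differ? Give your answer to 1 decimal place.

Perfect fourth: 10.7 × 1.333⁴ = 33.783px
At 1.803: 10.7 × 1.803⁴ = 113.075px
Difference: 113.075 − 33.783 = 79.292px

79.3px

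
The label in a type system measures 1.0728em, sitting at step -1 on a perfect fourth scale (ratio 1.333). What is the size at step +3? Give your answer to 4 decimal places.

1.0728 × 1.333⁴ = 1.0728 × 3.15733 ≈ 3.3872

3.3872em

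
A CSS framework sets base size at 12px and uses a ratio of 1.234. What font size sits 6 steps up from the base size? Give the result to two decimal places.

Every step multiplies by the scale ratio.
12.0 × 1.234⁶ = 12.0 × 3.53095 ≈ 42.37

42.37px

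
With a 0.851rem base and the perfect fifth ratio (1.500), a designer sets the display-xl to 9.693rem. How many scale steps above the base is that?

1.500ⁿ = 9.693 / 0.851 = 11.3901
n = ln(11.3901) / ln(1.500) = 2.4327 / 0.4055 ≈ 6.00

6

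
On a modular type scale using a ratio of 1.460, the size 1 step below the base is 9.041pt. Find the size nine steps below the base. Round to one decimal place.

9.041 ÷ 1.460⁸ = 9.041 ÷ 20.64538 ≈ 0.438

0.4pt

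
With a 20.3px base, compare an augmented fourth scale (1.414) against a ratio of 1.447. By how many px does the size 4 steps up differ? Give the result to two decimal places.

7.84px

Augmented fourth: 20.3 × 1.414⁴ = 81.1510px
At 1.447: 20.3 × 1.447⁴ = 88.9959px
Difference: 88.9959 − 81.1510 = 7.8449px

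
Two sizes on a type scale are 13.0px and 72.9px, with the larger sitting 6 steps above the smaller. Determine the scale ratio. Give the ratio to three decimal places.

The ratio satisfies 13.0 × r⁶ = 72.9, so r = (72.9 / 13.0)^(1/6).
r = 5.6077^(1/6) ≈ 1.3329

1.333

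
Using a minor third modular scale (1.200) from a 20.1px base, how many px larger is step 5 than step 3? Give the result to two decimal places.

Step 3: 20.1 × 1.200³ = 34.7328px
Step 5: 20.1 × 1.200⁵ = 50.0152px
Difference: 50.0152 − 34.7328 = 15.2824px

15.28px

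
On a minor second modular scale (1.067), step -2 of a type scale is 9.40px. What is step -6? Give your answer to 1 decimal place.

Moving from step -2 to step -6 is 4 steps down, so divide by r⁴.
9.40 ÷ 1.067⁴ = 9.40 ÷ 1.29616 ≈ 7.252

7.3px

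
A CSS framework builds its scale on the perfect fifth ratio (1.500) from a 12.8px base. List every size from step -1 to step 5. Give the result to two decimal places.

8.53px, 12.80px, 19.20px, 28.80px, 43.20px, 64.80px, 97.20px

Step -1: 12.8 ÷ 1.500 = 8.53
Step 0: 12.8px
Step 1: 12.8 × 1.500 = 19.20
Step 2: 12.8 × 1.500² = 28.80
Step 3: 12.8 × 1.500³ = 43.20
Step 4: 12.8 × 1.500⁴ = 64.80
Step 5: 12.8 × 1.500⁵ = 97.20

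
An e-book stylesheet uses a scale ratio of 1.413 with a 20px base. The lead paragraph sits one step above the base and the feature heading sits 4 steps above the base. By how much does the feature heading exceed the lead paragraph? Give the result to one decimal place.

Step 1: 20.0 × 1.413 = 28.260px
Step 4: 20.0 × 1.413⁴ = 79.726px
Difference: 79.726 − 28.260 = 51.466px

51.5px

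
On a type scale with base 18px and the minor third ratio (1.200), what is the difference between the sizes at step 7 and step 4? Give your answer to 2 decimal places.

Step 4: 18.0 × 1.200⁴ = 37.3248px
Step 7: 18.0 × 1.200⁷ = 64.4973px
Difference: 64.4973 − 37.3248 = 27.1725px

27.17px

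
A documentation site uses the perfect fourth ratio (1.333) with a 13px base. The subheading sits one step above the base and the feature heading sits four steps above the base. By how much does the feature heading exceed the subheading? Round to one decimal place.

Step 1: 13.0 × 1.333 = 17.329px
Step 4: 13.0 × 1.333⁴ = 41.045px
Difference: 41.045 − 17.329 = 23.716px

23.7px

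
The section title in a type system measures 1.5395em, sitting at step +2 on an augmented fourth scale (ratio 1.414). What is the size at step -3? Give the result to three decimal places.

0.272em

The gap is -3 − (2) = -5 steps, so the factor is 1.414^-5.
1.5395 ÷ 1.414⁵ = 1.5395 ÷ 5.65258 ≈ 0.272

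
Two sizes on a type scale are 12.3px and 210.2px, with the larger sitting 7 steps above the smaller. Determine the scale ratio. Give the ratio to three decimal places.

1.500

r⁷ = 210.2 / 12.3, so r = (210.2/12.3)^(1/7).
r = 17.0894^(1/7) ≈ 1.5000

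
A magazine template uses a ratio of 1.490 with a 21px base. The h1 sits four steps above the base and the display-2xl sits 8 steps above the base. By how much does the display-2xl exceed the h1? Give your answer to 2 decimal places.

Step 4: 21.0 × 1.490⁴ = 103.5057px
Step 8: 21.0 × 1.490⁸ = 510.1636px
Difference: 510.1636 − 103.5057 = 406.6579px

406.66px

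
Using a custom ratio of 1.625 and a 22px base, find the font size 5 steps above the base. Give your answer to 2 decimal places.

A modular type scale is a geometric sequence: sizeₙ = base × rⁿ.
22.0 × 1.625⁵ = 22.0 × 11.33096 ≈ 249.28

249.28px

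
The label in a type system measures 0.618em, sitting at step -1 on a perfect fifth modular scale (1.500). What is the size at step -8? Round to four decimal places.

0.0362em

0.618 ÷ 1.500⁷ = 0.618 ÷ 17.08594 ≈ 0.0362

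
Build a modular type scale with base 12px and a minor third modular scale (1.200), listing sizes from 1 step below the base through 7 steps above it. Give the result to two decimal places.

Step -1: 12.0 ÷ 1.200 = 10.00
Step 0: 12px
Step 1: 12.0 × 1.200 = 14.40
Step 2: 12.0 × 1.200² = 17.28
Step 3: 12.0 × 1.200³ = 20.74
Step 4: 12.0 × 1.200⁴ = 24.88
Step 5: 12.0 × 1.200⁵ = 29.86
Step 6: 12.0 × 1.200⁶ = 35.83
Step 7: 12.0 × 1.200⁷ = 43.00

10.00px, 12.00px, 14.40px, 17.28px, 20.74px, 24.88px, 29.86px, 35.83px, 43.00px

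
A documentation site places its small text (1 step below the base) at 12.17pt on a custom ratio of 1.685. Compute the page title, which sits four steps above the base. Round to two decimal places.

165.31pt

The gap is 4 − (-1) = 5 steps, so the factor is 1.685^5.
12.17 × 1.685⁵ = 12.17 × 13.58312 ≈ 165.307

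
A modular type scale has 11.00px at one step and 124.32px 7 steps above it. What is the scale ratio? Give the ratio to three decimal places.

r⁷ = 124.32 / 11.00, so r = (124.32/11.00)^(1/7).
r = 11.3018^(1/7) ≈ 1.4140

1.414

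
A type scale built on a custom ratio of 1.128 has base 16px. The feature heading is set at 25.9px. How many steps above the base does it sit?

1.128ⁿ = 25.9 / 16 = 1.6187
n = ln(1.6187) / ln(1.128) = 0.4817 / 0.1204 ≈ 4.00

4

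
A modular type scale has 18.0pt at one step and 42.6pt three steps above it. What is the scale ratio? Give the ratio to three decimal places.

1.333

The ratio satisfies 18.0 × r³ = 42.6, so r = (42.6 / 18.0)^(1/3).
r = 2.3667^(1/3) ≈ 1.3326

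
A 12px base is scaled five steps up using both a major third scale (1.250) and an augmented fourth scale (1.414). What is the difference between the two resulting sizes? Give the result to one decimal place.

31.2px

Major third: 12.0 × 1.250⁵ = 36.621px
Augmented fourth: 12.0 × 1.414⁵ = 67.831px
Difference: 67.831 − 36.621 = 31.210px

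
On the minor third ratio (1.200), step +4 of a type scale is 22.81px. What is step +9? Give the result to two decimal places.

The gap is 9 − (4) = 5 steps, so the factor is 1.200^5.
22.81 × 1.200⁵ = 22.81 × 2.48832 ≈ 56.759

56.76px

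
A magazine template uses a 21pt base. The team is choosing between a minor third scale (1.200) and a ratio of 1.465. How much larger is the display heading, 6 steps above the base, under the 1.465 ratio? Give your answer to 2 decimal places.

144.90pt

Minor third: 21.0 × 1.200⁶ = 62.7057pt
At 1.465: 21.0 × 1.465⁶ = 207.6085pt
Difference: 207.6085 − 62.7057 = 144.9028pt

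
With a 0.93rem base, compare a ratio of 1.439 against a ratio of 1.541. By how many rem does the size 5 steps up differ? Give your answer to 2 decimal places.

At 1.439: 0.93 × 1.439⁵ = 5.7383rem
At 1.541: 0.93 × 1.541⁵ = 8.0816rem
Difference: 8.0816 − 5.7383 = 2.3433rem

2.34rem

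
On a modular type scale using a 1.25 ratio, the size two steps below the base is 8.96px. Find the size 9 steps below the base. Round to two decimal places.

The gap is -9 − (-2) = -7 steps, so the factor is 1.25^-7.
8.96 ÷ 1.25⁷ = 8.96 ÷ 4.76837 ≈ 1.879

1.88px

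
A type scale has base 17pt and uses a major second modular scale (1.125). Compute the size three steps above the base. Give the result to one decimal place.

24.2pt

A modular type scale is a geometric sequence: sizeₙ = base × rⁿ.
17.0 × 1.125³ = 17.0 × 1.42383 ≈ 24.21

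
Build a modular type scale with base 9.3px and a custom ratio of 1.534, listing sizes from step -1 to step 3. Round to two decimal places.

6.06px, 9.30px, 14.27px, 21.88px, 33.57px

Step -1: 9.3 ÷ 1.534 = 6.06
Step 0: 9.3px
Step 1: 9.3 × 1.534 = 14.27
Step 2: 9.3 × 1.534² = 21.88
Step 3: 9.3 × 1.534³ = 33.57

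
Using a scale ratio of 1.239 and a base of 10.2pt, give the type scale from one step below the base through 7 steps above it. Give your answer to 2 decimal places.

Step -1: 10.2 ÷ 1.239 = 8.23
Step 0: 10.2pt
Step 1: 10.2 × 1.239 = 12.64
Step 2: 10.2 × 1.239² = 15.66
Step 3: 10.2 × 1.239³ = 19.40
Step 4: 10.2 × 1.239⁴ = 24.04
Step 5: 10.2 × 1.239⁵ = 29.78
Step 6: 10.2 × 1.239⁶ = 36.90
Step 7: 10.2 × 1.239⁷ = 45.72

8.23pt, 10.20pt, 12.64pt, 15.66pt, 19.40pt, 24.04pt, 29.78pt, 36.90pt, 45.72pt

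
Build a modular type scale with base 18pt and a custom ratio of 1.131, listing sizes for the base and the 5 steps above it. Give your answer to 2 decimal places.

18.00pt, 20.36pt, 23.02pt, 26.04pt, 29.45pt, 33.31pt

Step 0: 18pt
Step 1: 18.0 × 1.131 = 20.36
Step 2: 18.0 × 1.131² = 23.02
Step 3: 18.0 × 1.131³ = 26.04
Step 4: 18.0 × 1.131⁴ = 29.45
Step 5: 18.0 × 1.131⁵ = 33.31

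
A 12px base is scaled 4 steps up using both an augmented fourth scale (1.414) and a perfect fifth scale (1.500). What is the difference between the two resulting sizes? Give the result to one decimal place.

Augmented fourth: 12.0 × 1.414⁴ = 47.971px
Perfect fifth: 12.0 × 1.500⁴ = 60.750px
Difference: 60.750 − 47.971 = 12.779px

12.8px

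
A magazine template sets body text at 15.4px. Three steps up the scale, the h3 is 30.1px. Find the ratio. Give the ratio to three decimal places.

r³ = 30.1 / 15.4, so r = (30.1/15.4)^(1/3).
r = 1.9545^(1/3) ≈ 1.2503

1.250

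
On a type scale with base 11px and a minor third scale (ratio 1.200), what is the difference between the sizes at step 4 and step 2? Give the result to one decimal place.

7.0px

Step 2: 11.0 × 1.200² = 15.840px
Step 4: 11.0 × 1.200⁴ = 22.810px
Difference: 22.810 − 15.840 = 6.970px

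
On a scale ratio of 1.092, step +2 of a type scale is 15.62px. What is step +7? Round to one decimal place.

24.3px

The gap is 7 − (2) = 5 steps, so the factor is 1.092^5.
15.62 × 1.092⁵ = 15.62 × 1.55279 ≈ 24.255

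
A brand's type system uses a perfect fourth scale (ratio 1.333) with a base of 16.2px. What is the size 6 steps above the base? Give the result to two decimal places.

16.2 × 1.333⁶ = 16.2 × 5.61023 ≈ 90.89

90.89px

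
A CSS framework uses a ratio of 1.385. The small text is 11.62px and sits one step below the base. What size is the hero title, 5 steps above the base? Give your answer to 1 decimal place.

Moving from step -1 to step +5 is 6 steps up, so multiply by r⁶.
11.62 × 1.385⁶ = 11.62 × 7.05828 ≈ 82.017

82.0px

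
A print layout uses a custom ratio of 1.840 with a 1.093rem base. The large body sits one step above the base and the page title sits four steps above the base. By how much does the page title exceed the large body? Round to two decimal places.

10.52rem

Step 1: 1.093 × 1.840 = 2.0111rem
Step 4: 1.093 × 1.840⁴ = 12.5283rem
Difference: 12.5283 − 2.0111 = 10.5172rem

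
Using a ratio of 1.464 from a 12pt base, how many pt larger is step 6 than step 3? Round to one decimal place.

Step 3: 12.0 × 1.464³ = 37.653pt
Step 6: 12.0 × 1.464⁶ = 118.148pt
Difference: 118.148 − 37.653 = 80.495pt

80.5pt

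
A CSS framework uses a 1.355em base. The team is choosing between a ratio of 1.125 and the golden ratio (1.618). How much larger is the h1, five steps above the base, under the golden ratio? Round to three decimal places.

12.584em

At 1.125: 1.355 × 1.125⁵ = 2.44175em
Golden ratio: 1.355 × 1.618⁵ = 15.02560em
Difference: 15.02560 − 2.44175 = 12.58385em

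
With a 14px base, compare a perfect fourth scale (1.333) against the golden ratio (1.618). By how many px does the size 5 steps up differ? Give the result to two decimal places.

Perfect fourth: 14.0 × 1.333⁵ = 58.9222px
Golden ratio: 14.0 × 1.618⁵ = 155.2461px
Difference: 155.2461 − 58.9222 = 96.3239px

96.32px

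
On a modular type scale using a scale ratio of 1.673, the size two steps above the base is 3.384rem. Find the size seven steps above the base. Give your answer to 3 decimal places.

The gap is 7 − (2) = 5 steps, so the factor is 1.673^5.
3.384 × 1.673⁵ = 3.384 × 13.10629 ≈ 44.352

44.352rem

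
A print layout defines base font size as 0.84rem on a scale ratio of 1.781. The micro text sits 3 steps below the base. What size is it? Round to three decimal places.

0.149rem

0.84 ÷ 1.781³ = 0.84 ÷ 5.64926 ≈ 0.149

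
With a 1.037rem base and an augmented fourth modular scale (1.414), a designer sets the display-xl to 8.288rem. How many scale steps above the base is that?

1.414ⁿ = 8.288 / 1.037 = 7.9923
n = ln(7.9923) / ln(1.414) = 2.0785 / 0.3464 ≈ 6.00

6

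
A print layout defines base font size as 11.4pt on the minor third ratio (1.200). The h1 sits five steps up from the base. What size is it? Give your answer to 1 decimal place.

28.4pt

11.4 × 1.200⁵ = 11.4 × 2.48832 ≈ 28.37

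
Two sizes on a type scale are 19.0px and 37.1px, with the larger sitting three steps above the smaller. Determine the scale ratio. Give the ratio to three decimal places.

1.250

The ratio satisfies 19.0 × r³ = 37.1, so r = (37.1 / 19.0)^(1/3).
r = 1.9526^(1/3) ≈ 1.2499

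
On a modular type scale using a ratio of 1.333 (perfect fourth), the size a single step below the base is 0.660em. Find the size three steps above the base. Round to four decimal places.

2.0838em

Moving from step -1 to step +3 is 4 steps up, so multiply by r⁴.
0.660 × 1.333⁴ = 0.660 × 3.15733 ≈ 2.0838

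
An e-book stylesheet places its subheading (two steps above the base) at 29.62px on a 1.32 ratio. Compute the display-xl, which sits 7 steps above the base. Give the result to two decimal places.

118.70px

Moving from step +2 to step +7 is 5 steps up, so multiply by r⁵.
29.62 × 1.32⁵ = 29.62 × 4.00746 ≈ 118.701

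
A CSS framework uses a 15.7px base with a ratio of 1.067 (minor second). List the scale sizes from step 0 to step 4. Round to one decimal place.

15.7px, 16.8px, 17.9px, 19.1px, 20.3px

Step 0: 15.7px
Step 1: 15.7 × 1.067 = 16.8
Step 2: 15.7 × 1.067² = 17.9
Step 3: 15.7 × 1.067³ = 19.1
Step 4: 15.7 × 1.067⁴ = 20.3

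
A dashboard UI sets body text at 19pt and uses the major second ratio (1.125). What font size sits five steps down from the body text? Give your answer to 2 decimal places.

10.54pt

19.0 ÷ 1.125⁵ = 19.0 ÷ 1.80203 ≈ 10.54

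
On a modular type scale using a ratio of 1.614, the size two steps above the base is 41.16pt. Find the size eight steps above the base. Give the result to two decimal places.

41.16 × 1.614⁶ = 41.16 × 17.67751 ≈ 727.606

727.61pt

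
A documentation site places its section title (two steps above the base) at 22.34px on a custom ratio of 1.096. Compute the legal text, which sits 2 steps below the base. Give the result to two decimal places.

Moving from step +2 to step -2 is 4 steps down, so divide by r⁴.
22.34 ÷ 1.096⁴ = 22.34 ÷ 1.44292 ≈ 15.482

15.48px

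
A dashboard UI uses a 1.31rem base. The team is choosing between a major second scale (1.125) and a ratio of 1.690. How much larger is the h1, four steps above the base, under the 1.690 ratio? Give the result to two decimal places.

Major second: 1.31 × 1.125⁴ = 2.0984rem
At 1.690: 1.31 × 1.690⁴ = 10.6861rem
Difference: 10.6861 − 2.0984 = 8.5877rem

8.59rem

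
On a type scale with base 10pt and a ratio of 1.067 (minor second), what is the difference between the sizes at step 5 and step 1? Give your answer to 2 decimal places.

Step 1: 10.0 × 1.067 = 10.6700pt
Step 5: 10.0 × 1.067⁵ = 13.8300pt
Difference: 13.8300 − 10.6700 = 3.1600pt

3.16pt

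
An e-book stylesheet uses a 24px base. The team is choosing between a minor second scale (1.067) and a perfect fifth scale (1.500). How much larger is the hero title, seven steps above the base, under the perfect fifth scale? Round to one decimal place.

Minor second: 24.0 × 1.067⁷ = 37.789px
Perfect fifth: 24.0 × 1.500⁷ = 410.062px
Difference: 410.062 − 37.789 = 372.273px

372.3px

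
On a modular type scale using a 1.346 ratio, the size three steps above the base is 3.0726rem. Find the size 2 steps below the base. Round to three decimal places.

0.695rem

Moving from step +3 to step -2 is 5 steps down, so divide by r⁵.
3.0726 ÷ 1.346⁵ = 3.0726 ÷ 4.41800 ≈ 0.695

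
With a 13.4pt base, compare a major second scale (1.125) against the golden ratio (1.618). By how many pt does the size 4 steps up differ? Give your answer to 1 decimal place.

Major second: 13.4 × 1.125⁴ = 21.464pt
Golden ratio: 13.4 × 1.618⁴ = 91.837pt
Difference: 91.837 − 21.464 = 70.373pt

70.4pt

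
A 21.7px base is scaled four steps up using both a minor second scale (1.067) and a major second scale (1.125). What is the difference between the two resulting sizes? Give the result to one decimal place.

6.6px

Minor second: 21.7 × 1.067⁴ = 28.127px
Major second: 21.7 × 1.125⁴ = 34.759px
Difference: 34.759 − 28.127 = 6.632px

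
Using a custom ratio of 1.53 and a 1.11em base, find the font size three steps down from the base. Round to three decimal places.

A modular type scale is a geometric sequence: sizeₙ = base × rⁿ.
1.11 ÷ 1.53³ = 1.11 ÷ 3.58158 ≈ 0.310

0.310em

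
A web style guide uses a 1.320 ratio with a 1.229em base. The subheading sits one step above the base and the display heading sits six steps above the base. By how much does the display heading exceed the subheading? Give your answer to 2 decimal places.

4.88em

Step 1: 1.229 × 1.320 = 1.6223em
Step 6: 1.229 × 1.320⁶ = 6.5012em
Difference: 6.5012 − 1.6223 = 4.8789em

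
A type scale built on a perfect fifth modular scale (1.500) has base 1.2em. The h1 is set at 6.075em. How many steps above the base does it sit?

4

1.500ⁿ = 6.075 / 1.2 = 5.0625
n = ln(5.0625) / ln(1.500) = 1.6219 / 0.4055 ≈ 4.00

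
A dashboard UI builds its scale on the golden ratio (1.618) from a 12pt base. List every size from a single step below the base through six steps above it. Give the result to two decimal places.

Step -1: 12.0 ÷ 1.618 = 7.42
Step 0: 12pt
Step 1: 12.0 × 1.618 = 19.42
Step 2: 12.0 × 1.618² = 31.42
Step 3: 12.0 × 1.618³ = 50.83
Step 4: 12.0 × 1.618⁴ = 82.24
Step 5: 12.0 × 1.618⁵ = 133.07
Step 6: 12.0 × 1.618⁶ = 215.30

7.42pt, 12.00pt, 19.42pt, 31.42pt, 50.83pt, 82.24pt, 133.07pt, 215.30pt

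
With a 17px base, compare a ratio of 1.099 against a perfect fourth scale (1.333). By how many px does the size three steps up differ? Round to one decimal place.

At 1.099: 17.0 × 1.099³ = 22.565px
Perfect fourth: 17.0 × 1.333³ = 40.266px
Difference: 40.266 − 22.565 = 17.701px

17.7px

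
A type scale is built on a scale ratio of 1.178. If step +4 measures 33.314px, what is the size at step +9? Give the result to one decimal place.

75.6px

33.314 × 1.178⁵ = 33.314 × 2.26844 ≈ 75.571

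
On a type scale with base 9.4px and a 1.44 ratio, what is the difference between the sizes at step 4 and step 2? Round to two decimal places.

Step 2: 9.4 × 1.44² = 19.4918px
Step 4: 9.4 × 1.44⁴ = 40.4183px
Difference: 40.4183 − 19.4918 = 20.9265px

20.93px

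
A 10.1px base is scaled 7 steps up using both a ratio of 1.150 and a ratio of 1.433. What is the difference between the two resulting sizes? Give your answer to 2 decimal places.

98.46px

At 1.150: 10.1 × 1.150⁷ = 26.8662px
At 1.433: 10.1 × 1.433⁷ = 125.3270px
Difference: 125.3270 − 26.8662 = 98.4608px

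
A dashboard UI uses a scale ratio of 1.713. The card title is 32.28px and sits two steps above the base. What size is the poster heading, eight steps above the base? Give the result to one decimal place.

32.28 × 1.713⁶ = 32.28 × 25.26645 ≈ 815.601

815.6px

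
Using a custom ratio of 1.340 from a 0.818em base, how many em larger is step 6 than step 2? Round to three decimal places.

Step 2: 0.818 × 1.340² = 1.46880em
Step 6: 0.818 × 1.340⁶ = 4.73568em
Difference: 4.73568 − 1.46880 = 3.26688em

3.267em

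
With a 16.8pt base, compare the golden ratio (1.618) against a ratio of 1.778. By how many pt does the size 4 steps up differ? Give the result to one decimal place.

Golden ratio: 16.8 × 1.618⁴ = 115.139pt
At 1.778: 16.8 × 1.778⁴ = 167.894pt
Difference: 167.894 − 115.139 = 52.755pt

52.8pt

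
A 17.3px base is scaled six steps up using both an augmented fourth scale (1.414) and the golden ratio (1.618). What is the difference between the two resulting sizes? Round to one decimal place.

172.1px

Augmented fourth: 17.3 × 1.414⁶ = 138.275px
Golden ratio: 17.3 × 1.618⁶ = 310.397px
Difference: 310.397 − 138.275 = 172.122px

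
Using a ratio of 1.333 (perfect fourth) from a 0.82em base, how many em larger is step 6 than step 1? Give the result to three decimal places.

3.507em

Step 1: 0.82 × 1.333 = 1.09306em
Step 6: 0.82 × 1.333⁶ = 4.60039em
Difference: 4.60039 − 1.09306 = 3.50733em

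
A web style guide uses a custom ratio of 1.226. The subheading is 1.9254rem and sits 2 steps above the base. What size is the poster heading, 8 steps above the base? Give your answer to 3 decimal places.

6.538rem

1.9254 × 1.226⁶ = 1.9254 × 3.39581 ≈ 6.538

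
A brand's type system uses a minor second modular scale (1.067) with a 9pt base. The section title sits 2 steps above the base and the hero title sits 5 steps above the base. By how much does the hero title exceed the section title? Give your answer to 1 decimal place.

Step 2: 9.0 × 1.067² = 10.246pt
Step 5: 9.0 × 1.067⁵ = 12.447pt
Difference: 12.447 − 10.246 = 2.201pt

2.2pt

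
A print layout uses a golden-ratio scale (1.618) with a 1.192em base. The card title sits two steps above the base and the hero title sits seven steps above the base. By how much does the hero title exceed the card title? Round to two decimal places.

Step 2: 1.192 × 1.618² = 3.1206em
Step 7: 1.192 × 1.618⁷ = 34.6040em
Difference: 34.6040 − 3.1206 = 31.4834em

31.48em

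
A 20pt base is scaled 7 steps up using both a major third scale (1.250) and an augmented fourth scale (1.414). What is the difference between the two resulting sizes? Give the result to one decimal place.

Major third: 20.0 × 1.250⁷ = 95.367pt
Augmented fourth: 20.0 × 1.414⁷ = 226.035pt
Difference: 226.035 − 95.367 = 130.668pt

130.7pt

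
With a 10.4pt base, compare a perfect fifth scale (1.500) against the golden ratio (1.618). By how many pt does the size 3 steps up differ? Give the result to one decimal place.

9.0pt

Perfect fifth: 10.4 × 1.500³ = 35.100pt
Golden ratio: 10.4 × 1.618³ = 44.052pt
Difference: 44.052 − 35.100 = 8.952pt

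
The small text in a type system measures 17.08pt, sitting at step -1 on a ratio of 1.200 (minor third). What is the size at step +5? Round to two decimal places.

51.00pt

The gap is 5 − (-1) = 6 steps, so the factor is 1.200^6.
17.08 × 1.200⁶ = 17.08 × 2.98598 ≈ 51.001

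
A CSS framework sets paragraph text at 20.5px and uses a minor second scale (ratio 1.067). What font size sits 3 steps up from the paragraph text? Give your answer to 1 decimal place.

24.9px

Every step multiplies by the scale ratio.
20.5 × 1.067³ = 20.5 × 1.21477 ≈ 24.90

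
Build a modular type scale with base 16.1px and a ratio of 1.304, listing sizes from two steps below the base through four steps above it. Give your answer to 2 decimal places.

Step -2: 16.1 ÷ 1.304² = 9.47
Step -1: 16.1 ÷ 1.304 = 12.35
Step 0: 16.1px
Step 1: 16.1 × 1.304 = 20.99
Step 2: 16.1 × 1.304² = 27.38
Step 3: 16.1 × 1.304³ = 35.70
Step 4: 16.1 × 1.304⁴ = 46.55

9.47px, 12.35px, 16.10px, 20.99px, 27.38px, 35.70px, 46.55px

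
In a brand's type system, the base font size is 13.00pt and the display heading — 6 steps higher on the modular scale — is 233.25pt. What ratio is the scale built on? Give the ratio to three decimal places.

The ratio satisfies 13.00 × r⁶ = 233.25, so r = (233.25 / 13.00)^(1/6).
r = 17.9423^(1/6) ≈ 1.6180

1.618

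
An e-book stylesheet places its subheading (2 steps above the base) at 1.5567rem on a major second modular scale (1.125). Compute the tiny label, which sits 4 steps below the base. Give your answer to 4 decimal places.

The gap is -4 − (2) = -6 steps, so the factor is 1.125^-6.
1.5567 ÷ 1.125⁶ = 1.5567 ÷ 2.02729 ≈ 0.7679

0.7679rem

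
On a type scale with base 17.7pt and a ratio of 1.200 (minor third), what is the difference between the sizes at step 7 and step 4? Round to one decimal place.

26.7pt

Step 4: 17.7 × 1.200⁴ = 36.703pt
Step 7: 17.7 × 1.200⁷ = 63.422pt
Difference: 63.422 − 36.703 = 26.719pt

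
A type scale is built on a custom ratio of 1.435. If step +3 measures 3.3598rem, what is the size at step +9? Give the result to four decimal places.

The gap is 9 − (3) = 6 steps, so the factor is 1.435^6.
3.3598 × 1.435⁶ = 3.3598 × 8.73195 ≈ 29.3376

29.3376rem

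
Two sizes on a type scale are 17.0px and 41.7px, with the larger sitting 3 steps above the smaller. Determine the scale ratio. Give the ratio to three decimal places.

1.349

The ratio satisfies 17.0 × r³ = 41.7, so r = (41.7 / 17.0)^(1/3).
r = 2.4529^(1/3) ≈ 1.3486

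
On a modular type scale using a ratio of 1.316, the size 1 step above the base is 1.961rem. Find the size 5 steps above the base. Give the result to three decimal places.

Moving from step +1 to step +5 is 4 steps up, so multiply by r⁴.
1.961 × 1.316⁴ = 1.961 × 2.99933 ≈ 5.882

5.882rem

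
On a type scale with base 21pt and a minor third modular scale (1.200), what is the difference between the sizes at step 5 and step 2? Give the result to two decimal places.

22.01pt

Step 2: 21.0 × 1.200² = 30.2400pt
Step 5: 21.0 × 1.200⁵ = 52.2547pt
Difference: 52.2547 − 30.2400 = 22.0147pt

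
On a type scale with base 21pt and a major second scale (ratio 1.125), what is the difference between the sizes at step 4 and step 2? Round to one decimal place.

7.1pt

Step 2: 21.0 × 1.125² = 26.578pt
Step 4: 21.0 × 1.125⁴ = 33.638pt
Difference: 33.638 − 26.578 = 7.060pt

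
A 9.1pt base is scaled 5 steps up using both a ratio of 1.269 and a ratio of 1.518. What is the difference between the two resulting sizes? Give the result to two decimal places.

43.40pt

At 1.269: 9.1 × 1.269⁵ = 29.9467pt
At 1.518: 9.1 × 1.518⁵ = 73.3500pt
Difference: 73.3500 − 29.9467 = 43.4033pt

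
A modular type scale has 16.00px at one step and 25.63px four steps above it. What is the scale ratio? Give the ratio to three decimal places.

r⁴ = 25.63 / 16.00, so r = (25.63/16.00)^(1/4).
r = 1.6019^(1/4) ≈ 1.1250

1.125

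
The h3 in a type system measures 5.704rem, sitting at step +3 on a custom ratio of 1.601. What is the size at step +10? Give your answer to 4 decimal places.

5.704 × 1.601⁷ = 5.704 × 26.96121 ≈ 153.7867

153.7867rem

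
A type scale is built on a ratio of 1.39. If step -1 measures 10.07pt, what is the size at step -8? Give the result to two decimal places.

1.00pt

Moving from step -1 to step -8 is 7 steps down, so divide by r⁷.
10.07 ÷ 1.39⁷ = 10.07 ÷ 10.02544 ≈ 1.004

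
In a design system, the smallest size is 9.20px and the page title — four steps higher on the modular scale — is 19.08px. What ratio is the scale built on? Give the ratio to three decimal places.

r⁴ = 19.08 / 9.20, so r = (19.08/9.20)^(1/4).
r = 2.0739^(1/4) ≈ 1.2000

1.200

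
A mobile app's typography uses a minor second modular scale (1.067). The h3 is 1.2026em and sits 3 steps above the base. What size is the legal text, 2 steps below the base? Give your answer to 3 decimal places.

1.2026 ÷ 1.067⁵ = 1.2026 ÷ 1.38300 ≈ 0.870

0.870em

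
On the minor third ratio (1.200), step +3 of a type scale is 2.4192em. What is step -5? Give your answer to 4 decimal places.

0.5626em

Moving from step +3 to step -5 is 8 steps down, so divide by r⁸.
2.4192 ÷ 1.200⁸ = 2.4192 ÷ 4.29982 ≈ 0.5626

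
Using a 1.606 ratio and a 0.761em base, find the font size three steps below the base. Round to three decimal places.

0.184em

A modular type scale is a geometric sequence: sizeₙ = base × rⁿ.
0.761 ÷ 1.606³ = 0.761 ÷ 4.14225 ≈ 0.184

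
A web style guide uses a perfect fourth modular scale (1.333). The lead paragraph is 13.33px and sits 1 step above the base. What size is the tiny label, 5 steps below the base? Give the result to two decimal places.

13.33 ÷ 1.333⁶ = 13.33 ÷ 5.61023 ≈ 2.376

2.38px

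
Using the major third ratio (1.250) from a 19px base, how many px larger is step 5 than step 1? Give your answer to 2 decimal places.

Step 1: 19.0 × 1.250 = 23.7500px
Step 5: 19.0 × 1.250⁵ = 57.9834px
Difference: 57.9834 − 23.7500 = 34.2334px

34.23px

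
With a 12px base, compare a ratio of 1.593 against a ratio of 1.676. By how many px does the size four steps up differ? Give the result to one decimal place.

At 1.593: 12.0 × 1.593⁴ = 77.276px
At 1.676: 12.0 × 1.676⁴ = 94.684px
Difference: 94.684 − 77.276 = 17.408px

17.4px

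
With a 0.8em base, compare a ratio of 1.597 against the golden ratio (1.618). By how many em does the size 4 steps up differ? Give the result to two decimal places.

0.28em

At 1.597: 0.8 × 1.597⁴ = 5.2037em
Golden ratio: 0.8 × 1.618⁴ = 5.4828em
Difference: 5.4828 − 5.2037 = 0.2791em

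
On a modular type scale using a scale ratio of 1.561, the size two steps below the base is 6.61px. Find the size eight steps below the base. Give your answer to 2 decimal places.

0.46px

6.61 ÷ 1.561⁶ = 6.61 ÷ 14.46830 ≈ 0.457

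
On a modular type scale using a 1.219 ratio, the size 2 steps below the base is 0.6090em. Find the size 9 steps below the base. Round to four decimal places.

0.6090 ÷ 1.219⁷ = 0.6090 ÷ 3.99969 ≈ 0.1523

0.1523em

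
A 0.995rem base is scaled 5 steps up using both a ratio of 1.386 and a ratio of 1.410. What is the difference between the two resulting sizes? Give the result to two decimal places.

At 1.386: 0.995 × 1.386⁵ = 5.0891rem
At 1.410: 0.995 × 1.410⁵ = 5.5452rem
Difference: 5.5452 − 5.0891 = 0.4561rem

0.46rem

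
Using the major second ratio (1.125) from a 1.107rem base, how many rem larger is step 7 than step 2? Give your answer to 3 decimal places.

1.124rem

Step 2: 1.107 × 1.125² = 1.40105rem
Step 7: 1.107 × 1.125⁷ = 2.52473rem
Difference: 2.52473 − 1.40105 = 1.12368rem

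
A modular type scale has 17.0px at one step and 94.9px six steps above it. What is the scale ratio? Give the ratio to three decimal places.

The ratio satisfies 17.0 × r⁶ = 94.9, so r = (94.9 / 17.0)^(1/6).
r = 5.5824^(1/6) ≈ 1.3319

1.332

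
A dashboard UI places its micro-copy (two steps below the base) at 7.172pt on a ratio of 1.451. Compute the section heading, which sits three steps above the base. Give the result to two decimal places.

46.13pt

The gap is 3 − (-2) = 5 steps, so the factor is 1.451^5.
7.172 × 1.451⁵ = 7.172 × 6.43187 ≈ 46.129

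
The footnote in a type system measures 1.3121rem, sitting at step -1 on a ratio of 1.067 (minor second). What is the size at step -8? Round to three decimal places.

0.833rem

The gap is -8 − (-1) = -7 steps, so the factor is 1.067^-7.
1.3121 ÷ 1.067⁷ = 1.3121 ÷ 1.57453 ≈ 0.833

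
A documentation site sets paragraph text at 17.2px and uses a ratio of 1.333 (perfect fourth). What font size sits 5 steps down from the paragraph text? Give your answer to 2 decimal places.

A modular type scale is a geometric sequence: sizeₙ = base × rⁿ.
17.2 ÷ 1.333⁵ = 17.2 ÷ 4.20873 ≈ 4.09

4.09px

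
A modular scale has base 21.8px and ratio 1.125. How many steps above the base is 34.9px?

1.125ⁿ = 34.9 / 21.8 = 1.6009
n = ln(1.6009) / ln(1.125) = 0.4706 / 0.1178 ≈ 4.00

4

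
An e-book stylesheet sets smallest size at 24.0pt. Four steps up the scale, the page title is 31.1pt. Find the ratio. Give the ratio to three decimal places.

1.067

r⁴ = 31.1 / 24.0, so r = (31.1/24.0)^(1/4).
r = 1.2958^(1/4) ≈ 1.0669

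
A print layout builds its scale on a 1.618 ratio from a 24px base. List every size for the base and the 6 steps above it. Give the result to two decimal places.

Step 0: 24px
Step 1: 24.0 × 1.618 = 38.83
Step 2: 24.0 × 1.618² = 62.83
Step 3: 24.0 × 1.618³ = 101.66
Step 4: 24.0 × 1.618⁴ = 164.48
Step 5: 24.0 × 1.618⁵ = 266.14
Step 6: 24.0 × 1.618⁶ = 430.61

24.00px, 38.83px, 62.83px, 101.66px, 164.48px, 266.14px, 430.61px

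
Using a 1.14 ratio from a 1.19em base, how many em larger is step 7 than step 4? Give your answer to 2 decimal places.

0.97em

Step 4: 1.19 × 1.14⁴ = 2.0099em
Step 7: 1.19 × 1.14⁷ = 2.9777em
Difference: 2.9777 − 2.0099 = 0.9678em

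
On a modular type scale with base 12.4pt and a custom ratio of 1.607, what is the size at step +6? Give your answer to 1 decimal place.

A modular type scale is a geometric sequence: sizeₙ = base × rⁿ.
12.4 × 1.607⁶ = 12.4 × 17.22246 ≈ 213.56

213.6pt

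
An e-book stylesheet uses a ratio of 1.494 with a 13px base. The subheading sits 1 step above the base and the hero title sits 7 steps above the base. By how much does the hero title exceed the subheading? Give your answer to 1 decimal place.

Step 1: 13.0 × 1.494 = 19.422px
Step 7: 13.0 × 1.494⁷ = 215.972px
Difference: 215.972 − 19.422 = 196.550px

196.6px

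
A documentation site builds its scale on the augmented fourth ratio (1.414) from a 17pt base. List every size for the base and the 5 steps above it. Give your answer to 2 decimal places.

17.00pt, 24.04pt, 33.99pt, 48.06pt, 67.96pt, 96.09pt

Step 0: 17pt
Step 1: 17.0 × 1.414 = 24.04
Step 2: 17.0 × 1.414² = 33.99
Step 3: 17.0 × 1.414³ = 48.06
Step 4: 17.0 × 1.414⁴ = 67.96
Step 5: 17.0 × 1.414⁵ = 96.09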